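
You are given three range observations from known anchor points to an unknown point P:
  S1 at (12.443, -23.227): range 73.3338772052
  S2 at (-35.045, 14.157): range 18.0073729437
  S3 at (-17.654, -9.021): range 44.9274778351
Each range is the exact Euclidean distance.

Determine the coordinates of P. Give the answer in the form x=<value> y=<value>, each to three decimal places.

x=-35.627 y=32.155

eq1: (x − 12.443)² + (y + 23.227)² = 73.3338772052²
eq2: (x + 35.045)² + (y − 14.157)² = 18.0073729437²
eq3: (x + 17.654)² + (y + 9.021)² = 44.9274778351²
eq1−eq2, eq1−eq3 (x²,y² cancel):
  -94.976·x + 74.768·y = 5787.842962
  -60.194·x + 28.412·y = 3058.099660
det = -94.976·28.412 − 74.768·-60.194 = 1802.126880
x = (5787.842962·28.412 − 74.768·3058.099660) / 1802.126880 = -35.626682
y = (-94.976·3058.099660 − 5787.842962·-60.194) / 1802.126880 = 32.154976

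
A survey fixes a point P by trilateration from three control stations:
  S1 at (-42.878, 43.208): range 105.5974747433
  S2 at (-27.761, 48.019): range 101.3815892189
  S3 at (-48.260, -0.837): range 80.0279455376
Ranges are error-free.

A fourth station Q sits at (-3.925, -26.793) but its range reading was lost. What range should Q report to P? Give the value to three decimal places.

eq1: (x + 42.878)² + (y − 43.208)² = 105.5974747433²
eq2: (x + 27.761)² + (y − 48.019)² = 101.3815892189²
eq3: (x + 48.260)² + (y + 0.837)² = 80.0279455376²
eq1−eq2, eq1−eq3 (x²,y² cancel):
  30.234·x + 9.622·y = 243.643374
  -10.764·x − 88.090·y = 3370.628626
det = 30.234·-88.090 − 9.622·-10.764 = -2559.741852
x = (243.643374·-88.090 − 9.622·3370.628626) / -2559.741852 = 21.054753
y = (30.234·3370.628626 − 243.643374·-10.764) / -2559.741852 = -40.836213
|P − Q| = √((21.054753 − -3.925)² + (-40.836213 − -26.793)²) = 28.656586

28.657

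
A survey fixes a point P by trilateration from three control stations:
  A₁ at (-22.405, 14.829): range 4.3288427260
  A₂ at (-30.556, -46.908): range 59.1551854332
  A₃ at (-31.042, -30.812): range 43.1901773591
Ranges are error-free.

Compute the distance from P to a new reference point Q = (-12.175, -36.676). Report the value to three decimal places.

eq1: (x + 22.405)² + (y − 14.829)² = 4.3288427260²
eq2: (x + 30.556)² + (y + 46.908)² = 59.1551854332²
eq3: (x + 31.042)² + (y + 30.812)² = 43.1901773591²
eq3−eq1, eq3−eq2 (x²,y² cancel):
  17.274·x + 91.282·y = 655.550699
  0.972·x − 32.192·y = -412.900051
det = 17.274·-32.192 − 91.282·0.972 = -644.810712
x = (655.550699·-32.192 − 91.282·-412.900051) / -644.810712 = -25.723602
y = (17.274·-412.900051 − 655.550699·0.972) / -644.810712 = 12.049475
|P − Q| = √((-25.723602 − -12.175)² + (12.049475 − -36.676)²) = 50.574070

50.574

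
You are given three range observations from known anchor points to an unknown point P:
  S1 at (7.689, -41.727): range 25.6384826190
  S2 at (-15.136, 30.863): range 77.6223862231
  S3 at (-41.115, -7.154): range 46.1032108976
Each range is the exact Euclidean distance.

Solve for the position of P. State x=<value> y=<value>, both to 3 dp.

x=-17.458 y=-46.725

eq1: (x − 7.689)² + (y + 41.727)² = 25.6384826190²
eq2: (x + 15.136)² + (y − 30.863)² = 77.6223862231²
eq3: (x + 41.115)² + (y + 7.154)² = 46.1032108976²
eq3−eq1, eq3−eq2 (x²,y² cancel):
  97.608·x − 69.146·y = 1526.814573
  51.958·x + 76.034·y = -4459.728464
det = 97.608·76.034 − -69.146·51.958 = 11014.214540
x = (1526.814573·76.034 − -69.146·-4459.728464) / 11014.214540 = -17.457674
y = (97.608·-4459.728464 − 1526.814573·51.958) / 11014.214540 = -46.724658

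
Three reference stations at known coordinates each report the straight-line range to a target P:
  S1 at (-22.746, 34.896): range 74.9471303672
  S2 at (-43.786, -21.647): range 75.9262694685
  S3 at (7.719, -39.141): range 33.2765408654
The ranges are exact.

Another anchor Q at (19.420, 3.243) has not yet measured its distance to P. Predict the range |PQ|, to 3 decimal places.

23.249

eq1: (x + 22.746)² + (y − 34.896)² = 74.9471303672²
eq2: (x + 43.786)² + (y + 21.647)² = 75.9262694685²
eq3: (x − 7.719)² + (y + 39.141)² = 33.2765408654²
eq3−eq1, eq3−eq2 (x²,y² cancel):
  -60.930·x + 148.074·y = -4366.233688
  -103.010·x + 34.988·y = -3863.264660
det = -60.930·34.988 − 148.074·-103.010 = 13121.283900
x = (-4366.233688·34.988 − 148.074·-3863.264660) / 13121.283900 = 31.954439
y = (-60.930·-3863.264660 − -4366.233688·-103.010) / 13121.283900 = -16.338113
|P − Q| = √((31.954439 − 19.420)² + (-16.338113 − 3.243)²) = 23.249347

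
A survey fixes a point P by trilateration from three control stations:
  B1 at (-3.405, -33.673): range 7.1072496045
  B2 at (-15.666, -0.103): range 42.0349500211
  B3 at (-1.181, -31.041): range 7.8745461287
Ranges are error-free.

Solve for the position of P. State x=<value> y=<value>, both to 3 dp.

eq1: (x + 3.405)² + (y + 33.673)² = 7.1072496045²
eq2: (x + 15.666)² + (y + 0.103)² = 42.0349500211²
eq3: (x + 1.181)² + (y + 31.041)² = 7.8745461287²
eq2−eq3, eq2−eq1 (x²,y² cancel):
  28.970·x − 61.876·y = 2424.432824
  24.522·x − 67.140·y = 2616.454815
det = 28.970·-67.140 − -61.876·24.522 = -427.722528
x = (2424.432824·-67.140 − -61.876·2616.454815) / -427.722528 = 2.058955
y = (28.970·2616.454815 − 2424.432824·24.522) / -427.722528 = -38.218128

x=2.059 y=-38.218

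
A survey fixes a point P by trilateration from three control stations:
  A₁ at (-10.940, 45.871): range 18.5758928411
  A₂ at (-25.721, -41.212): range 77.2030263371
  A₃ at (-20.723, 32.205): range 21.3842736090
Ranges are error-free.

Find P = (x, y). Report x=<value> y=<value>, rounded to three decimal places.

eq1: (x + 10.940)² + (y − 45.871)² = 18.5758928411²
eq2: (x + 25.721)² + (y + 41.212)² = 77.2030263371²
eq3: (x + 20.723)² + (y − 32.205)² = 21.3842736090²
eq1−eq3, eq1−eq2 (x²,y² cancel):
  -19.566·x − 27.332·y = -869.450850
  -29.562·x − 174.166·y = -5479.076937
det = -19.566·-174.166 − -27.332·-29.562 = 2599.743372
x = (-869.450850·-174.166 − -27.332·-5479.076937) / 2599.743372 = 0.644158
y = (-19.566·-5479.076937 − -869.450850·-29.562) / 2599.743372 = 31.349599

x=0.644 y=31.350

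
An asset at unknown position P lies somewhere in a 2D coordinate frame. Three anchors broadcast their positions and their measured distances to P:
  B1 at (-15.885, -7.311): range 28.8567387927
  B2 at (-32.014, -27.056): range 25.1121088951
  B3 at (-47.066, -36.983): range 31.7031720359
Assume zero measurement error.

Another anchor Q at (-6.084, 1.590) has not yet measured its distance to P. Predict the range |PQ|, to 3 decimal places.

39.215

eq1: (x + 15.885)² + (y + 7.311)² = 28.8567387927²
eq2: (x + 32.014)² + (y + 27.056)² = 25.1121088951²
eq3: (x + 47.066)² + (y + 36.983)² = 31.7031720359²
eq1−eq2, eq1−eq3 (x²,y² cancel):
  -32.258·x − 39.490·y = 1653.232747
  -62.362·x − 59.344·y = 3104.786956
det = -32.258·-59.344 − -39.490·-62.362 = -548.356628
x = (1653.232747·-59.344 − -39.490·3104.786956) / -548.356628 = -44.676387
y = (-32.258·3104.786956 − 1653.232747·-62.362) / -548.356628 = -5.370014
|P − Q| = √((-44.676387 − -6.084)² + (-5.370014 − 1.590)²) = 39.214973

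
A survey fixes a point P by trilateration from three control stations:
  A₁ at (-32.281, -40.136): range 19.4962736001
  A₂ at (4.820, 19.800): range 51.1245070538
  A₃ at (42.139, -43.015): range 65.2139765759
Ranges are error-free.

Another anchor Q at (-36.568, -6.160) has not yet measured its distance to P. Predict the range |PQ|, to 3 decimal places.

24.539

eq1: (x + 32.281)² + (y + 40.136)² = 19.4962736001²
eq2: (x − 4.820)² + (y − 19.800)² = 51.1245070538²
eq3: (x − 42.139)² + (y + 43.015)² = 65.2139765759²
eq1−eq2, eq1−eq3 (x²,y² cancel):
  74.202·x + 119.872·y = -4471.299594
  148.840·x − 5.758·y = -2899.733968
det = 74.202·-5.758 − 119.872·148.840 = -18269.003596
x = (-4471.299594·-5.758 − 119.872·-2899.733968) / -18269.003596 = -20.435852
y = (74.202·-2899.733968 − -4471.299594·148.840) / -18269.003596 = -24.650615
|P − Q| = √((-20.435852 − -36.568)² + (-24.650615 − -6.160)²) = 24.538725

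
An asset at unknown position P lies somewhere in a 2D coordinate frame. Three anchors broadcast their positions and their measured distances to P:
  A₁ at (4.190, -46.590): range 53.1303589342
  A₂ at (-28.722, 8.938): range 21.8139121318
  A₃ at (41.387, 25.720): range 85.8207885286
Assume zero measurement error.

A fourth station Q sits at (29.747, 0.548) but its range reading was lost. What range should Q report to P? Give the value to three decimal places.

66.734

eq1: (x − 4.190)² + (y + 46.590)² = 53.1303589342²
eq2: (x + 28.722)² + (y − 8.938)² = 21.8139121318²
eq3: (x − 41.387)² + (y − 25.720)² = 85.8207885286²
eq3−eq2, eq3−eq1 (x²,y² cancel):
  -140.218·x − 33.564·y = 5419.799940
  -74.394·x − 144.620·y = 4356.154734
det = -140.218·-144.620 − -33.564·-74.394 = 17781.366944
x = (5419.799940·-144.620 − -33.564·4356.154734) / 17781.366944 = -35.857844
y = (-140.218·4356.154734 − 5419.799940·-74.394) / 17781.366944 = -11.675745
|P − Q| = √((-35.857844 − 29.747)² + (-11.675745 − 0.548)²) = 66.733916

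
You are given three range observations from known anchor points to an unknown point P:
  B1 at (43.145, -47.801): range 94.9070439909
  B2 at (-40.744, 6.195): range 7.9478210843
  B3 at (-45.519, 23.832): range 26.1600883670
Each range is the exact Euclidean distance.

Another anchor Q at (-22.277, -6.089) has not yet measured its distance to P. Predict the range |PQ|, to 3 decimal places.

18.076

eq1: (x − 43.145)² + (y + 47.801)² = 94.9070439909²
eq2: (x + 40.744)² + (y − 6.195)² = 7.9478210843²
eq3: (x + 45.519)² + (y − 23.832)² = 26.1600883670²
eq3−eq1, eq3−eq2 (x²,y² cancel):
  177.328·x − 143.266·y = -6816.513735
  9.550·x − 35.274·y = -320.309661
det = 177.328·-35.274 − -143.266·9.550 = -4886.877572
x = (-6816.513735·-35.274 − -143.266·-320.309661) / -4886.877572 = -39.811970
y = (177.328·-320.309661 − -6816.513735·9.550) / -4886.877572 = -1.697983
|P − Q| = √((-39.811970 − -22.277)² + (-1.697983 − -6.089)²) = 18.076399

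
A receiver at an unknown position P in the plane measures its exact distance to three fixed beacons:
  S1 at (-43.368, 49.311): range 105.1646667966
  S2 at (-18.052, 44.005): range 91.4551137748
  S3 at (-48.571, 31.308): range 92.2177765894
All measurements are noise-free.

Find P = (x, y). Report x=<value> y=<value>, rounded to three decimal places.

x=3.336 y=-44.914

eq1: (x + 43.368)² + (y − 49.311)² = 105.1646667966²
eq2: (x + 18.052)² + (y − 44.005)² = 91.4551137748²
eq3: (x + 48.571)² + (y − 31.308)² = 92.2177765894²
eq1−eq3, eq1−eq2 (x²,y² cancel):
  -10.406·x − 36.006·y = 1582.463583
  50.632·x − 10.612·y = 645.525891
det = -10.406·-10.612 − -36.006·50.632 = 1933.484264
x = (1582.463583·-10.612 − -36.006·645.525891) / 1933.484264 = 3.335792
y = (-10.406·645.525891 − 1582.463583·50.632) / 1933.484264 = -44.914065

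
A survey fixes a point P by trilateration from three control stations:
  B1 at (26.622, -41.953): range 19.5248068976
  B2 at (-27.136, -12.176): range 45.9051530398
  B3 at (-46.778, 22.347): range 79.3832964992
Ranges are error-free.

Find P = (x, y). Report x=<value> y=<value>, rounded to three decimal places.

eq1: (x − 26.622)² + (y + 41.953)² = 19.5248068976²
eq2: (x + 27.136)² + (y + 12.176)² = 45.9051530398²
eq3: (x + 46.778)² + (y − 22.347)² = 79.3832964992²
eq3−eq2, eq3−eq1 (x²,y² cancel):
  39.284·x − 69.046·y = 2391.472466
  146.800·x − 128.600·y = 5701.705079
det = 39.284·-128.600 − -69.046·146.800 = 5084.030400
x = (2391.472466·-128.600 − -69.046·5701.705079) / 5084.030400 = 16.942576
y = (39.284·5701.705079 − 2391.472466·146.800) / 5084.030400 = -24.996384

x=16.943 y=-24.996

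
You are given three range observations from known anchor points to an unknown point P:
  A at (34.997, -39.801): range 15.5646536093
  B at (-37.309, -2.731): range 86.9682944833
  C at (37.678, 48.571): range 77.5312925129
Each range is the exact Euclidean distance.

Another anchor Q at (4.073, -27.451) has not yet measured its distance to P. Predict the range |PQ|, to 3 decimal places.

41.683

eq1: (x − 34.997)² + (y + 39.801)² = 15.5646536093²
eq2: (x + 37.309)² + (y + 2.731)² = 86.9682944833²
eq3: (x − 37.678)² + (y − 48.571)² = 77.5312925129²
eq3−eq1, eq3−eq2 (x²,y² cancel):
  -5.362·x − 176.744·y = 4798.978762
  -149.974·x − 102.604·y = -3931.736810
det = -5.362·-102.604 − -176.744·-149.974 = -25956.842008
x = (4798.978762·-102.604 − -176.744·-3931.736810) / -25956.842008 = 45.741516
y = (-5.362·-3931.736810 − 4798.978762·-149.974) / -25956.842008 = -28.539836
|P − Q| = √((45.741516 − 4.073)² + (-28.539836 − -27.451)²) = 41.682740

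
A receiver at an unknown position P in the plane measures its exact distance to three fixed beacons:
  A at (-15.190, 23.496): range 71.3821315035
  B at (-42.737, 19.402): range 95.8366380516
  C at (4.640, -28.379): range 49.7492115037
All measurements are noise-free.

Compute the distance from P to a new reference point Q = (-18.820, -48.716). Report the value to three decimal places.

80.127

eq1: (x + 15.190)² + (y − 23.496)² = 71.3821315035²
eq2: (x + 42.737)² + (y − 19.402)² = 95.8366380516²
eq3: (x − 4.640)² + (y + 28.379)² = 49.7492115037²
eq2−eq1, eq2−eq3 (x²,y² cancel):
  55.094·x + 8.188·y = 2669.161838
  94.754·x − 95.562·y = 5333.685616
det = 55.094·-95.562 − 8.188·94.754 = -6040.738580
x = (2669.161838·-95.562 − 8.188·5333.685616) / -6040.738580 = 49.454658
y = (55.094·5333.685616 − 2669.161838·94.754) / -6040.738580 = -6.777369
|P − Q| = √((49.454658 − -18.820)² + (-6.777369 − -48.716)²) = 80.126635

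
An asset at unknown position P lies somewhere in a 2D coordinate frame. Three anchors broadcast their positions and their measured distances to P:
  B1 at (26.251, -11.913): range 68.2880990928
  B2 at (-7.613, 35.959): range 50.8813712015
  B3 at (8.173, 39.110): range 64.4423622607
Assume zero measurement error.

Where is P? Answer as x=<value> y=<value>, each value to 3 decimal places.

eq1: (x − 26.251)² + (y + 11.913)² = 68.2880990928²
eq2: (x + 7.613)² + (y − 35.959)² = 50.8813712015²
eq3: (x − 8.173)² + (y − 39.110)² = 64.4423622607²
eq1−eq2, eq1−eq3 (x²,y² cancel):
  -67.728·x + 95.744·y = 2594.323422
  -36.156·x + 102.046·y = 1275.801883
det = -67.728·102.046 − 95.744·-36.156 = -3449.651424
x = (2594.323422·102.046 − 95.744·1275.801883) / -3449.651424 = -41.334597
y = (-67.728·1275.801883 − 2594.323422·-36.156) / -3449.651424 = -2.143071

x=-41.335 y=-2.143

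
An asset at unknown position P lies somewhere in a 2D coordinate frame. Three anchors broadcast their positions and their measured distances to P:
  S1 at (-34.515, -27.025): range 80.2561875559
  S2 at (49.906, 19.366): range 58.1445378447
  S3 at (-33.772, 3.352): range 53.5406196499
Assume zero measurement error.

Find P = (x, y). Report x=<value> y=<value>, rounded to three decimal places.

eq1: (x + 34.515)² + (y + 27.025)² = 80.2561875559²
eq2: (x − 49.906)² + (y − 19.366)² = 58.1445378447²
eq3: (x + 33.772)² + (y − 3.352)² = 53.5406196499²
eq3−eq2, eq3−eq1 (x²,y² cancel):
  167.356·x + 32.028·y = 1199.677575
  -1.486·x − 60.754·y = -2804.605727
det = 167.356·-60.754 − 32.028·-1.486 = -10119.952816
x = (1199.677575·-60.754 − 32.028·-2804.605727) / -10119.952816 = -1.673990
y = (167.356·-2804.605727 − 1199.677575·-1.486) / -10119.952816 = 46.204254

x=-1.674 y=46.204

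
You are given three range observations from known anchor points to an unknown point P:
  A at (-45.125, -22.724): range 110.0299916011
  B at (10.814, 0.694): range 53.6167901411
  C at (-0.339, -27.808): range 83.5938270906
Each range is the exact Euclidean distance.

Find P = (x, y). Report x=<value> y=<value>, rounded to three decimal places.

eq1: (x + 45.125)² + (y + 22.724)² = 110.0299916011²
eq2: (x − 10.814)² + (y − 0.694)² = 53.6167901411²
eq3: (x + 0.339)² + (y + 27.808)² = 83.5938270906²
eq3−eq1, eq3−eq2 (x²,y² cancel):
  -89.572·x + 10.168·y = -3339.425108
  22.306·x + 57.004·y = 3457.192190
det = -89.572·57.004 − 10.168·22.306 = -5332.769696
x = (-3339.425108·57.004 − 10.168·3457.192190) / -5332.769696 = 42.288216
y = (-89.572·3457.192190 − -3339.425108·22.306) / -5332.769696 = 44.100611

x=42.288 y=44.101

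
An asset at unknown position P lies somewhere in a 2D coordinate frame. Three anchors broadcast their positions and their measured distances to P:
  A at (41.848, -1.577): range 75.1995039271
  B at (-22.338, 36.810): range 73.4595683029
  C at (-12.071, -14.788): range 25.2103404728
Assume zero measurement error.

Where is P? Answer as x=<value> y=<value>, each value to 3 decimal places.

x=-24.692 y=-36.612

eq1: (x − 41.848)² + (y + 1.577)² = 75.1995039271²
eq2: (x + 22.338)² + (y − 36.810)² = 73.4595683029²
eq3: (x + 12.071)² + (y + 14.788)² = 25.2103404728²
eq1−eq2, eq1−eq3 (x²,y² cancel):
  -128.372·x + 76.774·y = 358.877527
  -107.838·x − 26.422·y = 3630.056076
det = -128.372·-26.422 − 76.774·-107.838 = 11670.999596
x = (358.877527·-26.422 − 76.774·3630.056076) / 11670.999596 = -24.691646
y = (-128.372·3630.056076 − 358.877527·-107.838) / 11670.999596 = -36.611853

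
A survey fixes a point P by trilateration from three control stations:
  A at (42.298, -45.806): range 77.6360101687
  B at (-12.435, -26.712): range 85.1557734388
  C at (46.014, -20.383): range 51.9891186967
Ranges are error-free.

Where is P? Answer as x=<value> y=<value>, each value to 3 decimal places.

eq1: (x − 42.298)² + (y + 45.806)² = 77.6360101687²
eq2: (x + 12.435)² + (y + 26.712)² = 85.1557734388²
eq3: (x − 46.014)² + (y + 20.383)² = 51.9891186967²
eq2−eq1, eq2−eq3 (x²,y² cancel):
  109.466·x − 38.188·y = 4243.305946
  116.898·x + 12.658·y = 6213.232003
det = 109.466·12.658 − -38.188·116.898 = 5849.721452
x = (4243.305946·12.658 − -38.188·6213.232003) / 5849.721452 = 49.742996
y = (109.466·6213.232003 − 4243.305946·116.898) / 5849.721452 = 31.472212

x=49.743 y=31.472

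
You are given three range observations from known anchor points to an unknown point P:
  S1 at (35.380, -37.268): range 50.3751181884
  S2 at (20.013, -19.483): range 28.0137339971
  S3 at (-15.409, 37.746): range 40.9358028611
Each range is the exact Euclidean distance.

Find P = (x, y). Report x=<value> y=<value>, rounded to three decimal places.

eq1: (x − 35.380)² + (y + 37.268)² = 50.3751181884²
eq2: (x − 20.013)² + (y + 19.483)² = 28.0137339971²
eq3: (x + 15.409)² + (y − 37.746)² = 40.9358028611²
eq2−eq1, eq2−eq3 (x²,y² cancel):
  30.734·x − 35.570·y = 107.657526
  -70.844·x + 114.458·y = -8.880324
det = 30.734·114.458 − -35.570·-70.844 = 997.831092
x = (107.657526·114.458 − -35.570·-8.880324) / 997.831092 = 12.032489
y = (30.734·-8.880324 − 107.657526·-70.844) / 997.831092 = 7.369947

x=12.032 y=7.370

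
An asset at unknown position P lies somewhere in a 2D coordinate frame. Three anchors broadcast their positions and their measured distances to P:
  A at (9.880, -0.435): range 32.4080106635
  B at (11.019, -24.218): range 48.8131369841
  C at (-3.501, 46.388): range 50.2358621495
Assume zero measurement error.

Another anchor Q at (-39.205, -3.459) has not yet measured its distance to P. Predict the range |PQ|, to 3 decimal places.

79.107

eq1: (x − 9.880)² + (y + 0.435)² = 32.4080106635²
eq2: (x − 11.019)² + (y + 24.218)² = 48.8131369841²
eq3: (x + 3.501)² + (y − 46.388)² = 50.2358621495²
eq3−eq1, eq3−eq2 (x²,y² cancel):
  26.762·x − 93.646·y = -592.937229
  29.040·x − 141.212·y = -1315.254156
det = 26.762·-141.212 − -93.646·29.040 = -1059.635704
x = (-592.937229·-141.212 − -93.646·-1315.254156) / -1059.635704 = 37.218865
y = (26.762·-1315.254156 − -592.937229·29.040) / -1059.635704 = 16.968034
|P − Q| = √((37.218865 − -39.205)² + (16.968034 − -3.459)²) = 79.106706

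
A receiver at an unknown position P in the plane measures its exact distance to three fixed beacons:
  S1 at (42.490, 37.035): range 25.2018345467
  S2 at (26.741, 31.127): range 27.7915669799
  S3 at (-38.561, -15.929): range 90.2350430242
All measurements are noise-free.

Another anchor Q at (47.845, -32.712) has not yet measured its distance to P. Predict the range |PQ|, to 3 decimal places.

44.986

eq1: (x − 42.490)² + (y − 37.035)² = 25.2018345467²
eq2: (x − 26.741)² + (y − 31.127)² = 27.7915669799²
eq3: (x + 38.561)² + (y + 15.929)² = 90.2350430242²
eq3−eq2, eq3−eq1 (x²,y² cancel):
  130.604·x + 94.112·y = 7313.279242
  162.102·x + 105.928·y = 8943.538088
det = 130.604·105.928 − 94.112·162.102 = -1421.122912
x = (7313.279242·105.928 − 94.112·8943.538088) / -1421.122912 = 47.155114
y = (130.604·8943.538088 − 7313.279242·162.102) / -1421.122912 = 12.268709
|P − Q| = √((47.155114 − 47.845)² + (12.268709 − -32.712)²) = 44.985999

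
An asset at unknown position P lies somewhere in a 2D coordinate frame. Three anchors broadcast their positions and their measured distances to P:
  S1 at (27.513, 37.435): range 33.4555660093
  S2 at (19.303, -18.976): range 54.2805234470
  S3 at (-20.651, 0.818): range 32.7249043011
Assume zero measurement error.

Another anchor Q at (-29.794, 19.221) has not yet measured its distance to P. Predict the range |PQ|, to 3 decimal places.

eq1: (x − 27.513)² + (y − 37.435)² = 33.4555660093²
eq2: (x − 19.303)² + (y + 18.976)² = 54.2805234470²
eq3: (x + 20.651)² + (y − 0.818)² = 32.7249043011²
eq1−eq2, eq1−eq3 (x²,y² cancel):
  -16.420·x − 112.822·y = -3252.750338
  -96.328·x − 73.234·y = -1682.855934
det = -16.420·-73.234 − -112.822·-96.328 = -9665.415336
x = (-3252.750338·-73.234 − -112.822·-1682.855934) / -9665.415336 = -5.002242
y = (-16.420·-1682.855934 − -3252.750338·-96.328) / -9665.415336 = 29.558837
|P − Q| = √((-5.002242 − -29.794)² + (29.558837 − 19.221)²) = 26.860792

26.861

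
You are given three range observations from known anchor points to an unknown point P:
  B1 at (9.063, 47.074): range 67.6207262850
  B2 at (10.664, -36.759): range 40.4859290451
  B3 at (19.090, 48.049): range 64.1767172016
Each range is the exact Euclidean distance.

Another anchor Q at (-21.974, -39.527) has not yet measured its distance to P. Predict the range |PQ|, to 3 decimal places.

70.194

eq1: (x − 9.063)² + (y − 47.074)² = 67.6207262850²
eq2: (x − 10.664)² + (y + 36.759)² = 40.4859290451²
eq3: (x − 19.090)² + (y − 48.049)² = 64.1767172016²
eq2−eq3, eq2−eq1 (x²,y² cancel):
  16.852·x + 169.616·y = -1271.351056
  -3.202·x + 167.666·y = -2100.297705
det = 16.852·167.666 − 169.616·-3.202 = 3368.617864
x = (-1271.351056·167.666 − 169.616·-2100.297705) / 3368.617864 = 42.474913
y = (16.852·-2100.297705 − -1271.351056·-3.202) / 3368.617864 = -11.715512
|P − Q| = √((42.474913 − -21.974)² + (-11.715512 − -39.527)²) = 70.193598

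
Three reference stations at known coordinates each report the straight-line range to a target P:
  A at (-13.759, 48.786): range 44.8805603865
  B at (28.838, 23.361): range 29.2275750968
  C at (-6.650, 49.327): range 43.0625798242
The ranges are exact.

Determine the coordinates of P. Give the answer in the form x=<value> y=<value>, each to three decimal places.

x=4.191 y=7.651

eq1: (x + 13.759)² + (y − 48.786)² = 44.8805603865²
eq2: (x − 28.838)² + (y − 23.361)² = 29.2275750968²
eq3: (x + 6.650)² + (y − 49.327)² = 43.0625798242²
eq1−eq2, eq1−eq3 (x²,y² cancel):
  85.194·x − 50.850·y = -32.003757
  14.218·x + 1.082·y = 67.870471
det = 85.194·1.082 − -50.850·14.218 = 815.165208
x = (-32.003757·1.082 − -50.850·67.870471) / 815.165208 = 4.191280
y = (85.194·67.870471 − -32.003757·14.218) / 815.165208 = 7.651438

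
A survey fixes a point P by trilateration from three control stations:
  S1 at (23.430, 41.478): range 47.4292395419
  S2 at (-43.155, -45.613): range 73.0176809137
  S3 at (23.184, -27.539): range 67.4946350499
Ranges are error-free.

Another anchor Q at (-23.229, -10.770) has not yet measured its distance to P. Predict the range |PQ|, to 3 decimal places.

eq1: (x − 23.430)² + (y − 41.478)² = 47.4292395419²
eq2: (x + 43.155)² + (y + 45.613)² = 73.0176809137²
eq3: (x − 23.184)² + (y + 27.539)² = 67.4946350499²
eq2−eq3, eq2−eq1 (x²,y² cancel):
  132.678·x + 36.148·y = -1870.949452
  133.170·x + 174.182·y = 1408.538552
det = 132.678·174.182 − 36.148·133.170 = 18296.290236
x = (-1870.949452·174.182 − 36.148·1408.538552) / 18296.290236 = -20.594425
y = (132.678·1408.538552 − -1870.949452·133.170) / 18296.290236 = 23.831958
|P − Q| = √((-20.594425 − -23.229)² + (23.831958 − -10.770)²) = 34.702110

34.702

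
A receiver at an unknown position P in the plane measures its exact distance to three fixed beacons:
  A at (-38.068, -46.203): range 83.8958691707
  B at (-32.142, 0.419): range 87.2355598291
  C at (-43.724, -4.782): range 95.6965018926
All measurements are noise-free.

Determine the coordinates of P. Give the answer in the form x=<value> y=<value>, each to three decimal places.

x=45.541 y=-39.272

eq1: (x + 38.068)² + (y + 46.203)² = 83.8958691707²
eq2: (x + 32.142)² + (y − 0.419)² = 87.2355598291²
eq3: (x + 43.724)² + (y + 4.782)² = 95.6965018926²
eq2−eq1, eq2−eq3 (x²,y² cancel):
  -11.852·x − 93.244·y = 3122.132143
  -23.164·x − 10.402·y = -646.405601
det = -11.852·-10.402 − -93.244·-23.164 = -2036.619512
x = (3122.132143·-10.402 − -93.244·-646.405601) / -2036.619512 = 45.541085
y = (-11.852·-646.405601 − 3122.132143·-23.164) / -2036.619512 = -39.272072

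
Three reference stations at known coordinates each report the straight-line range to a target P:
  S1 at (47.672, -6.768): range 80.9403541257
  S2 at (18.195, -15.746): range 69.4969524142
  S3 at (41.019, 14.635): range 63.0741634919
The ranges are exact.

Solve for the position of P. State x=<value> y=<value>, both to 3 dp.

eq1: (x − 47.672)² + (y + 6.768)² = 80.9403541257²
eq2: (x − 18.195)² + (y + 15.746)² = 69.4969524142²
eq3: (x − 41.019)² + (y − 14.635)² = 63.0741634919²
eq3−eq1, eq3−eq2 (x²,y² cancel):
  13.306·x − 42.806·y = -2151.307004
  -45.648·x − 60.762·y = -2169.223340
det = 13.306·-60.762 − -42.806·-45.648 = -2762.507460
x = (-2151.307004·-60.762 − -42.806·-2169.223340) / -2762.507460 = -13.705643
y = (13.306·-2169.223340 − -2151.307004·-45.648) / -2762.507460 = 45.996816

x=-13.706 y=45.997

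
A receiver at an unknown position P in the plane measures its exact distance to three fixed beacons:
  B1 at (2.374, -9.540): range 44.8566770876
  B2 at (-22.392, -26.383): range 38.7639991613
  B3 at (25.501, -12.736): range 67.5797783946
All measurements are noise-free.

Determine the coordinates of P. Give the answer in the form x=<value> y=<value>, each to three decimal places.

x=-38.535 y=8.860

eq1: (x − 2.374)² + (y + 9.540)² = 44.8566770876²
eq2: (x + 22.392)² + (y + 26.383)² = 38.7639991613²
eq3: (x − 25.501)² + (y + 12.736)² = 67.5797783946²
eq1−eq3, eq1−eq2 (x²,y² cancel):
  46.254·x − 6.392·y = -1839.045748
  -49.532·x − 33.686·y = 1610.290725
det = 46.254·-33.686 − -6.392·-49.532 = -1874.720788
x = (-1839.045748·-33.686 − -6.392·1610.290725) / -1874.720788 = -38.535378
y = (46.254·1610.290725 − -1839.045748·-49.532) / -1874.720788 = 8.859574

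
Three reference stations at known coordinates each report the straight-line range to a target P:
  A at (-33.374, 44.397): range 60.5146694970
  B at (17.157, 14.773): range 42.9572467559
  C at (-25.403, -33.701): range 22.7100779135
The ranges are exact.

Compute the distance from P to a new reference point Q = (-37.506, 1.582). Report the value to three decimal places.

26.757

eq1: (x + 33.374)² + (y − 44.397)² = 60.5146694970²
eq2: (x − 17.157)² + (y − 14.773)² = 42.9572467559²
eq3: (x + 25.403)² + (y + 33.701)² = 22.7100779135²
eq1−eq3, eq1−eq2 (x²,y² cancel):
  15.942·x − 156.196·y = 1842.429910
  101.062·x − 59.248·y = -755.613132
det = 15.942·-59.248 − -156.196·101.062 = 14840.948536
x = (1842.429910·-59.248 − -156.196·-755.613132) / 14840.948536 = -15.307919
y = (15.942·-755.613132 − 1842.429910·101.062) / 14840.948536 = -13.358017
|P − Q| = √((-15.307919 − -37.506)² + (-13.358017 − 1.582)²) = 26.757408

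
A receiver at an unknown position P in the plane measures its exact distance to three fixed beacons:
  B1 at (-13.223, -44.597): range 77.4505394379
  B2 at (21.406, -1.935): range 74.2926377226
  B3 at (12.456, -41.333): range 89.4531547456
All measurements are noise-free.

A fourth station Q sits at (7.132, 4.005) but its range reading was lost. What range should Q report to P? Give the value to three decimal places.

eq1: (x + 13.223)² + (y + 44.597)² = 77.4505394379²
eq2: (x − 21.406)² + (y + 1.935)² = 74.2926377226²
eq3: (x − 12.456)² + (y + 41.333)² = 89.4531547456²
eq2−eq1, eq2−eq3 (x²,y² cancel):
  -69.258·x − 85.324·y = 1222.589038
  -17.900·x − 78.796·y = -1080.863110
det = -69.258·-78.796 − -85.324·-17.900 = 3929.953768
x = (1222.589038·-78.796 − -85.324·-1080.863110) / 3929.953768 = -47.979875
y = (-69.258·-1080.863110 − 1222.589038·-17.900) / 3929.953768 = 24.616768
|P − Q| = √((-47.979875 − 7.132)² + (24.616768 − 4.005)²) = 58.840154

58.840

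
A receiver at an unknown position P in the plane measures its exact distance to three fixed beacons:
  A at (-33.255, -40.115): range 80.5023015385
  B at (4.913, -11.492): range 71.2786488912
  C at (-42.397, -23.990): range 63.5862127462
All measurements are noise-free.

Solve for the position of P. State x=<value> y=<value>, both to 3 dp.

eq1: (x + 33.255)² + (y + 40.115)² = 80.5023015385²
eq2: (x − 4.913)² + (y + 11.492)² = 71.2786488912²
eq3: (x + 42.397)² + (y + 23.990)² = 63.5862127462²
eq2−eq1, eq2−eq3 (x²,y² cancel):
  -76.336·x − 57.246·y = 1158.929852
  -94.620·x − 24.996·y = 3254.261412
det = -76.336·-24.996 − -57.246·-94.620 = -3508.521864
x = (1158.929852·-24.996 − -57.246·3254.261412) / -3508.521864 = -44.840775
y = (-76.336·3254.261412 − 1158.929852·-94.620) / -3508.521864 = 39.549235

x=-44.841 y=39.549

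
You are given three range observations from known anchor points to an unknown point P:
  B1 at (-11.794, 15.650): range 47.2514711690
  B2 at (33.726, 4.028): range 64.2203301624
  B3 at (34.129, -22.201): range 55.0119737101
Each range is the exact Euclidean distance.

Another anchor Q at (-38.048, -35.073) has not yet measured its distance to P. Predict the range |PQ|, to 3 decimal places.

eq1: (x + 11.794)² + (y − 15.650)² = 47.2514711690²
eq2: (x − 33.726)² + (y − 4.028)² = 64.2203301624²
eq3: (x − 34.129)² + (y + 22.201)² = 55.0119737101²
eq3−eq1, eq3−eq2 (x²,y² cancel):
  -91.846·x + 75.702·y = -480.036382
  -0.806·x + 52.458·y = -1601.938737
det = -91.846·52.458 − 75.702·-0.806 = -4757.041656
x = (-480.036382·52.458 − 75.702·-1601.938737) / -4757.041656 = -20.199154
y = (-91.846·-1601.938737 − -480.036382·-0.806) / -4757.041656 = -30.847902
|P − Q| = √((-20.199154 − -38.048)² + (-30.847902 − -35.073)²) = 18.342103

18.342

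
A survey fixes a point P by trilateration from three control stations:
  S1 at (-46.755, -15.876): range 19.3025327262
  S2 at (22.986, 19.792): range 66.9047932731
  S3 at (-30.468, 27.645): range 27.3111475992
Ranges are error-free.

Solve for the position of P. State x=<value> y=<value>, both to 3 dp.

x=-41.714 y=2.757

eq1: (x + 46.755)² + (y + 15.876)² = 19.3025327262²
eq2: (x − 22.986)² + (y − 19.792)² = 66.9047932731²
eq3: (x + 30.468)² + (y − 27.645)² = 27.3111475992²
eq3−eq2, eq3−eq1 (x²,y² cancel):
  106.908·x − 15.706·y = -4502.818169
  -32.574·x − 87.042·y = 1118.843366
det = 106.908·-87.042 − -15.706·-32.574 = -9817.093380
x = (-4502.818169·-87.042 − -15.706·1118.843366) / -9817.093380 = -41.713656
y = (106.908·1118.843366 − -4502.818169·-32.574) / -9817.093380 = 2.756569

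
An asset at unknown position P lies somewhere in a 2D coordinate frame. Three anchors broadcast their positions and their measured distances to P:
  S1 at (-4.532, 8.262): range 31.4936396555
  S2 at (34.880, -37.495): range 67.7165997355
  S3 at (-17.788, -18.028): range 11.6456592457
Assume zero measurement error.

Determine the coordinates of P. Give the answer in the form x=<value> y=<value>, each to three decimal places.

x=-28.104 y=-12.624

eq1: (x + 4.532)² + (y − 8.262)² = 31.4936396555²
eq2: (x − 34.880)² + (y + 37.495)² = 67.7165997355²
eq3: (x + 17.788)² + (y + 18.028)² = 11.6456592457²
eq2−eq3, eq2−eq1 (x²,y² cancel):
  -105.336·x + 38.934·y = 2468.848803
  -78.824·x + 91.514·y = 1059.998784
det = -105.336·91.514 − 38.934·-78.824 = -6570.785088
x = (2468.848803·91.514 − 38.934·1059.998784) / -6570.785088 = -28.103831
y = (-105.336·1059.998784 − 2468.848803·-78.824) / -6570.785088 = -12.623835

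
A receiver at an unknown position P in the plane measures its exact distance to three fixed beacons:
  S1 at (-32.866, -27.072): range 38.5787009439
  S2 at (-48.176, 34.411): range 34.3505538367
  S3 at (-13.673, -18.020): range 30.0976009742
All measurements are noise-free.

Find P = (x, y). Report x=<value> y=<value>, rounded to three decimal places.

x=-23.627 y=10.384

eq1: (x + 32.866)² + (y + 27.072)² = 38.5787009439²
eq2: (x + 48.176)² + (y − 34.411)² = 34.3505538367²
eq3: (x + 13.673)² + (y + 18.020)² = 30.0976009742²
eq2−eq3, eq2−eq1 (x²,y² cancel):
  69.006·x − 104.862·y = -2719.277604
  30.620·x − 122.966·y = -2000.332375
det = 69.006·-122.966 − -104.862·30.620 = -5274.517356
x = (-2719.277604·-122.966 − -104.862·-2000.332375) / -5274.517356 = -23.626775
y = (69.006·-2000.332375 − -2719.277604·30.620) / -5274.517356 = 10.384013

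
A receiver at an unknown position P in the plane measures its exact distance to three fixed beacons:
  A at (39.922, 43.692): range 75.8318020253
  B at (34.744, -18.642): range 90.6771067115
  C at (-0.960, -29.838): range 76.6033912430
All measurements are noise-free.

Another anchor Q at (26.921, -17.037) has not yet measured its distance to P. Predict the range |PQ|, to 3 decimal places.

83.668

eq1: (x − 39.922)² + (y − 43.692)² = 75.8318020253²
eq2: (x − 34.744)² + (y + 18.642)² = 90.6771067115²
eq3: (x + 0.960)² + (y + 29.838)² = 76.6033912430²
eq1−eq3, eq1−eq2 (x²,y² cancel):
  -81.764·x − 147.060·y = -2729.146456
  -10.356·x − 124.668·y = -4419.962731
det = -81.764·-124.668 − -147.060·-10.356 = 8670.400992
x = (-2729.146456·-124.668 − -147.060·-4419.962731) / 8670.400992 = -35.726432
y = (-81.764·-4419.962731 − -2729.146456·-10.356) / 8670.400992 = 38.421613
|P − Q| = √((-35.726432 − 26.921)² + (38.421613 − -17.037)²) = 83.668145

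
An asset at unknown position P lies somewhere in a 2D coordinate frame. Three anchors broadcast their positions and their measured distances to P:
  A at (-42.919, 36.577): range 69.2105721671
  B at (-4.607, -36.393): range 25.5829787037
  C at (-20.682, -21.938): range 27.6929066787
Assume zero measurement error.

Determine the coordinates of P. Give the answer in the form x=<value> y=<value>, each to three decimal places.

eq1: (x + 42.919)² + (y − 36.577)² = 69.2105721671²
eq2: (x + 4.607)² + (y + 36.393)² = 25.5829787037²
eq3: (x + 20.682)² + (y + 21.938)² = 27.6929066787²
eq3−eq2, eq3−eq1 (x²,y² cancel):
  32.150·x − 28.910·y = 549.062211
  -44.474·x + 117.030·y = -1752.309697
det = 32.150·117.030 − -28.910·-44.474 = 2476.771160
x = (549.062211·117.030 − -28.910·-1752.309697) / 2476.771160 = 5.490001
y = (32.150·-1752.309697 − 549.062211·-44.474) / 2476.771160 = -12.886844

x=5.490 y=-12.887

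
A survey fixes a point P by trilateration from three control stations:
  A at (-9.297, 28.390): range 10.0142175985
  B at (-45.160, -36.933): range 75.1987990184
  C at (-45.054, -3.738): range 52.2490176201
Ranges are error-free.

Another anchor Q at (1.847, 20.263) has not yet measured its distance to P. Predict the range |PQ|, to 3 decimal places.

4.070

eq1: (x + 9.297)² + (y − 28.390)² = 10.0142175985²
eq2: (x + 45.160)² + (y + 36.933)² = 75.1987990184²
eq3: (x + 45.054)² + (y + 3.738)² = 52.2490176201²
eq1−eq3, eq1−eq2 (x²,y² cancel):
  -71.514·x − 64.256·y = -1478.266037
  -71.726·x − 130.646·y = -3043.529040
det = -71.514·-130.646 − -64.256·-71.726 = 4734.192188
x = (-1478.266037·-130.646 − -64.256·-3043.529040) / 4734.192188 = -0.514440
y = (-71.514·-3043.529040 − -1478.266037·-71.726) / 4734.192188 = 23.578431
|P − Q| = √((-0.514440 − 1.847)² + (23.578431 − 20.263)²) = 4.070440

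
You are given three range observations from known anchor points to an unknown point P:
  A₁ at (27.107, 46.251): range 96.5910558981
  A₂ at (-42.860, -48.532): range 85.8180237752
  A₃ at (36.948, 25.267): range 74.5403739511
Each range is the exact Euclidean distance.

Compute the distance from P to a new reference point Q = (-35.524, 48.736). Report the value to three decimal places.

125.370

eq1: (x − 27.107)² + (y − 46.251)² = 96.5910558981²
eq2: (x + 42.860)² + (y + 48.532)² = 85.8180237752²
eq3: (x − 36.948)² + (y − 25.267)² = 74.5403739511²
eq3−eq2, eq3−eq1 (x²,y² cancel):
  -159.616·x − 147.598·y = 380.292775
  -19.682·x + 41.968·y = -2903.196274
det = -159.616·41.968 − -147.598·-19.682 = -9603.788124
x = (380.292775·41.968 − -147.598·-2903.196274) / -9603.788124 = 42.956574
y = (-159.616·-2903.196274 − 380.292775·-19.682) / -9603.788124 = -49.030809
|P − Q| = √((42.956574 − -35.524)² + (-49.030809 − 48.736)²) = 125.369651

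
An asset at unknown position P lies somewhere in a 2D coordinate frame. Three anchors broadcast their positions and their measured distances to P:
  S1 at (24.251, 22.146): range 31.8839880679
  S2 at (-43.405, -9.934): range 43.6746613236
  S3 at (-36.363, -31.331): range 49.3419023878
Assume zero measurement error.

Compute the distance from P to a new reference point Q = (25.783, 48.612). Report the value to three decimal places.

52.473

eq1: (x − 24.251)² + (y − 22.146)² = 31.8839880679²
eq2: (x + 43.405)² + (y + 9.934)² = 43.6746613236²
eq3: (x + 36.363)² + (y + 31.331)² = 49.3419023878²
eq2−eq3, eq2−eq1 (x²,y² cancel):
  14.084·x − 42.794·y = -205.926341
  135.312·x + 64.160·y = -13.234717
det = 14.084·64.160 − -42.794·135.312 = 6694.171168
x = (-205.926341·64.160 − -42.794·-13.234717) / 6694.171168 = -2.058298
y = (14.084·-13.234717 − -205.926341·135.312) / 6694.171168 = 4.134628
|P − Q| = √((-2.058298 − 25.783)² + (4.134628 − 48.612)²) = 52.472607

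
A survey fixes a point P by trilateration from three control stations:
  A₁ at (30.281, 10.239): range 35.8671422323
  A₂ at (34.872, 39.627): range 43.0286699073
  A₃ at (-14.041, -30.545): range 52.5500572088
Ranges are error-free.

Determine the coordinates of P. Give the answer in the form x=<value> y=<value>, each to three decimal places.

eq1: (x − 30.281)² + (y − 10.239)² = 35.8671422323²
eq2: (x − 34.872)² + (y − 39.627)² = 43.0286699073²
eq3: (x + 14.041)² + (y + 30.545)² = 52.5500572088²
eq3−eq2, eq3−eq1 (x²,y² cancel):
  97.826·x + 140.344·y = 2566.250886
  88.644·x + 81.568·y = 1366.685997
det = 97.826·81.568 − 140.344·88.644 = -4461.182368
x = (2566.250886·81.568 − 140.344·1366.685997) / -4461.182368 = -3.926711
y = (97.826·1366.685997 − 2566.250886·88.644) / -4461.182368 = 21.022525

x=-3.927 y=21.023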